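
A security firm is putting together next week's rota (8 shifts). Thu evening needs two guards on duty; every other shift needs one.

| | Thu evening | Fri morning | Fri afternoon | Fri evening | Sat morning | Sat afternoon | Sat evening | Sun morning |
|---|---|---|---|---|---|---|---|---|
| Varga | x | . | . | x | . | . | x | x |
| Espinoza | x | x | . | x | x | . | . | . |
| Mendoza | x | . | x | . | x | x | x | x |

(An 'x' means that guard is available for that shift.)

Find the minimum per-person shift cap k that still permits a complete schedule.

With 3 guards and 9 worker-slots to fill, someone must work at least ⌈9/3⌉ = 3 shifts, so k ≥ 3.
k = 3 works: Thu evening→Espinoza+Mendoza, Fri morning→Espinoza, Fri afternoon→Mendoza, Fri evening→Varga, Sat morning→Espinoza, Sat afternoon→Mendoza, Sat evening→Varga, Sun morning→Varga.
Loads: Varga 3, Espinoza 3, Mendoza 3 — all ≤ 3.

3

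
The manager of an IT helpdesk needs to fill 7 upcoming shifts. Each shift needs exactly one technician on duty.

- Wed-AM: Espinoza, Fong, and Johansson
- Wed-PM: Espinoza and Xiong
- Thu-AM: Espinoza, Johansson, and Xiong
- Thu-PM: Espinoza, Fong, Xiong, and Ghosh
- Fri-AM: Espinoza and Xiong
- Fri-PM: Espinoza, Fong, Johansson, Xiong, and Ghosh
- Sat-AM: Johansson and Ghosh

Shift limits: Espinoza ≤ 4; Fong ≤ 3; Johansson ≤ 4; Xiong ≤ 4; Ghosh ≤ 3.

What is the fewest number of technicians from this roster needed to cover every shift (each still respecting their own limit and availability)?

2

7 slots to fill and no one can take more than 4, so at least ⌈7/4⌉ = 2 technicians are needed.
Espinoza and Johansson alone can cover everything: Wed-AM→Espinoza, Wed-PM→Espinoza, Thu-AM→Johansson, Thu-PM→Espinoza, Fri-AM→Espinoza, Fri-PM→Johansson, Sat-AM→Johansson.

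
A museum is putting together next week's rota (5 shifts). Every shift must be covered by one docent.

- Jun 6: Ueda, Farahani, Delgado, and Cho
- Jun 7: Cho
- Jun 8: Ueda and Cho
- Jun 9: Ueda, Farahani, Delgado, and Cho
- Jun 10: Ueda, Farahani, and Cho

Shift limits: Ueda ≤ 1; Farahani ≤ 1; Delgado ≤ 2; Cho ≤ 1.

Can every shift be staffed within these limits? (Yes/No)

Yes

Jun 7 can only be covered by Cho, so that assignment is forced.
One valid schedule: Jun 6→Delgado, Jun 7→Cho, Jun 8→Ueda, Jun 9→Delgado, Jun 10→Farahani.
Loads: Ueda 1/1, Farahani 1/1, Delgado 2/2, Cho 1/1 — all within limits.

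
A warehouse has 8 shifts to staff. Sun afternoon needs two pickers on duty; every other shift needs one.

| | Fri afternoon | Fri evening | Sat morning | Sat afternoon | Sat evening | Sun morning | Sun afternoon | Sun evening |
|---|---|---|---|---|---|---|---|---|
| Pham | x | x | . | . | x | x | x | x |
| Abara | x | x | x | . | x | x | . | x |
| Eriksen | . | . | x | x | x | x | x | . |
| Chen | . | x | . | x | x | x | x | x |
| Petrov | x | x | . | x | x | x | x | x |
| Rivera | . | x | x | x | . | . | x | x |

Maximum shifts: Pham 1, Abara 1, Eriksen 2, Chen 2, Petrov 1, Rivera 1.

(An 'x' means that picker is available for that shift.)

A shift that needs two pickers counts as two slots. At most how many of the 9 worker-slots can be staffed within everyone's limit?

Total capacity across all pickers is 1+1+2+2+1+1 = 8, and 9 slots are needed, so at most 8 can be filled.
An assignment achieving 8: Fri afternoon→Pham, Fri evening→Chen, Sat morning→Abara, Sat afternoon→Eriksen, Sat evening→Eriksen, Sun morning→Chen, Sun afternoon→Petrov+Rivera.
Loads: Pham 1/1, Abara 1/1, Eriksen 2/2, Chen 2/2, Petrov 1/1, Rivera 1/1.

8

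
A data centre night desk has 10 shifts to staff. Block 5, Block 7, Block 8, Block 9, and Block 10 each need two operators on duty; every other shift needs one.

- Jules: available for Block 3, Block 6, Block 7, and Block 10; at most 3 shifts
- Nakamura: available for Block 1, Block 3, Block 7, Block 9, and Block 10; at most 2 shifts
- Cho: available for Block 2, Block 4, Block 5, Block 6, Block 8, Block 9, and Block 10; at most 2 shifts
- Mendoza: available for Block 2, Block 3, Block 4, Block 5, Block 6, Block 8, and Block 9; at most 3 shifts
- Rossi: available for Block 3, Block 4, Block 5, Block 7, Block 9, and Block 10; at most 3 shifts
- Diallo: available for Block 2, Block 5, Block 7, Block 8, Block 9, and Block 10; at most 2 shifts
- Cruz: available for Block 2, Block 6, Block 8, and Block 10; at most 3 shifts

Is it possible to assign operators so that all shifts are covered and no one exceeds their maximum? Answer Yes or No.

Block 1 can only be covered by Nakamura, so that assignment is forced.
One valid schedule: Block 1→Nakamura, Block 2→Cho, Block 3→Jules, Block 4→Cho, Block 5→Mendoza+Rossi, Block 6→Jules, Block 7→Jules+Nakamura, Block 8→Mendoza+Diallo, Block 9→Mendoza+Rossi, Block 10→Rossi+Diallo.
Loads: Jules 3/3, Nakamura 2/2, Cho 2/2, Mendoza 3/3, Rossi 3/3, Diallo 2/2, Cruz 0/3 — all within limits.

Yes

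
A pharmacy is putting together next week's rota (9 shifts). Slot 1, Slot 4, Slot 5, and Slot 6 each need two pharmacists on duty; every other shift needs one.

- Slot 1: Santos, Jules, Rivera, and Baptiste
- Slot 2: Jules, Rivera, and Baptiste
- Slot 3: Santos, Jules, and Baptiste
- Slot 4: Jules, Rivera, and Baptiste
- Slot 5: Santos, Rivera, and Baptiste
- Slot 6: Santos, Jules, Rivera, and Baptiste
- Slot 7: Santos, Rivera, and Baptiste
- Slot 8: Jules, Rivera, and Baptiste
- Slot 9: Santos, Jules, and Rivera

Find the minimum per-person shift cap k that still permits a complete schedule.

4

With 4 pharmacists and 13 worker-slots to fill, someone must work at least ⌈13/4⌉ = 4 shifts, so k ≥ 4.
k = 4 works: Slot 1→Jules+Rivera, Slot 2→Jules, Slot 3→Santos, Slot 4→Jules+Rivera, Slot 5→Santos+Rivera, Slot 6→Rivera+Baptiste, Slot 7→Santos, Slot 8→Jules, Slot 9→Santos.
Loads: Santos 4, Jules 4, Rivera 4, Baptiste 1 — all ≤ 4.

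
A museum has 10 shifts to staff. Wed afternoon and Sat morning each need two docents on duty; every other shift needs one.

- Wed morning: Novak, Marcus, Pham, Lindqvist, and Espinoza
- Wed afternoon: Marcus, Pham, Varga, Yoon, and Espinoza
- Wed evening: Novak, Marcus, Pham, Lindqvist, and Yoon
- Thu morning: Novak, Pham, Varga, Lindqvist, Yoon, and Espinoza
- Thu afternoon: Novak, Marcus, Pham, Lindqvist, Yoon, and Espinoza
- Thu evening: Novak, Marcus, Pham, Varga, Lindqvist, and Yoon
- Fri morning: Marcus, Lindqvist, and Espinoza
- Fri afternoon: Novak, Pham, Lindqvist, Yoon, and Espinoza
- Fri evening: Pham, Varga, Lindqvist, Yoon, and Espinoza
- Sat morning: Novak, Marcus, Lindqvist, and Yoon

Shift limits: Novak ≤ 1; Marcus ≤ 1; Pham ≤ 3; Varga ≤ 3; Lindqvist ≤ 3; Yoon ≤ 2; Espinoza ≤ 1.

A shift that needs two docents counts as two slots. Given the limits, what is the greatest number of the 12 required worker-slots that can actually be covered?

12

Total capacity across all docents is 1+1+3+3+3+2+1 = 14, and 12 slots are needed, so at most 12 can be filled.
An assignment achieving 12: Wed morning→Pham, Wed afternoon→Pham+Varga, Wed evening→Pham, Thu morning→Varga, Thu afternoon→Lindqvist, Thu evening→Yoon, Fri morning→Marcus, Fri afternoon→Lindqvist, Fri evening→Varga, Sat morning→Novak+Lindqvist.
Loads: Novak 1/1, Marcus 1/1, Pham 3/3, Varga 3/3, Lindqvist 3/3, Yoon 1/2, Espinoza 0/1.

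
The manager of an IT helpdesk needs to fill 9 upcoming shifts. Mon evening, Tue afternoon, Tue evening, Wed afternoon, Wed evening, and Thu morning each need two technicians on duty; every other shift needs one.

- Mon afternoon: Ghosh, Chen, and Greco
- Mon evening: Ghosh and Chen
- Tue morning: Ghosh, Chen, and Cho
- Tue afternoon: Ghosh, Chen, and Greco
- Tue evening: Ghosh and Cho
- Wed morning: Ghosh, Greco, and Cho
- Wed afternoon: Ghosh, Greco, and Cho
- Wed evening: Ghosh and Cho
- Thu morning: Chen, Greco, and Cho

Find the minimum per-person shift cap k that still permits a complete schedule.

With 4 technicians and 15 worker-slots to fill, someone must work at least ⌈15/4⌉ = 4 shifts, so k ≥ 4.
k = 4 works: Mon afternoon→Ghosh, Mon evening→Ghosh+Chen, Tue morning→Chen, Tue afternoon→Chen+Greco, Tue evening→Ghosh+Cho, Wed morning→Greco, Wed afternoon→Greco+Cho, Wed evening→Ghosh+Cho, Thu morning→Chen+Greco.
Loads: Ghosh 4, Chen 4, Greco 4, Cho 3 — all ≤ 4.

4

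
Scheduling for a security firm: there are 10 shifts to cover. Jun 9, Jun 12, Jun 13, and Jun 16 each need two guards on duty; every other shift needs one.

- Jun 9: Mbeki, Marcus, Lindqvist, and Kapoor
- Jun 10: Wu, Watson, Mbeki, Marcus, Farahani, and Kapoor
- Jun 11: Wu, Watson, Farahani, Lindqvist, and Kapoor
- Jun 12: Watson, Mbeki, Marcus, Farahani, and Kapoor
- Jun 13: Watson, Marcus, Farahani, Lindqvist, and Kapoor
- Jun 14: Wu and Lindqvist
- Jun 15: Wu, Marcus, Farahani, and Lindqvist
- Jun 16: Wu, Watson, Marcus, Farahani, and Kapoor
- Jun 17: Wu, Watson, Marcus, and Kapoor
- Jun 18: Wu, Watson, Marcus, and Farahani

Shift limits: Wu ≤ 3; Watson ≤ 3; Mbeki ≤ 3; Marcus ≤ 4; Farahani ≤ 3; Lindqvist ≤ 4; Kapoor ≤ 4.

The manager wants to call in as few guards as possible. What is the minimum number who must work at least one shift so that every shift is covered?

14 slots to fill and no one can take more than 4, so at least ⌈14/4⌉ = 4 guards are needed.
Wu, Watson, Marcus, and Lindqvist alone can cover everything: Jun 9→Marcus+Lindqvist, Jun 10→Wu, Jun 11→Lindqvist, Jun 12→Watson+Marcus, Jun 13→Watson+Lindqvist, Jun 14→Wu, Jun 15→Lindqvist, Jun 16→Wu+Watson, Jun 17→Marcus, Jun 18→Marcus.

4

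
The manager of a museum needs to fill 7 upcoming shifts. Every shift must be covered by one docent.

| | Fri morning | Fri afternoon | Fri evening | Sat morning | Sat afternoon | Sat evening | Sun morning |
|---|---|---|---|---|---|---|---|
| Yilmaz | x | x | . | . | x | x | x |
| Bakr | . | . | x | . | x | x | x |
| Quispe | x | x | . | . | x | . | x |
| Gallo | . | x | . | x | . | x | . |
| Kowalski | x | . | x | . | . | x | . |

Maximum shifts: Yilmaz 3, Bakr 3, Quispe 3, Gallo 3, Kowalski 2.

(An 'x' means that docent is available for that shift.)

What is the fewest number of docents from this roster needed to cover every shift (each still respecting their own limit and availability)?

3

7 slots to fill and no one can take more than 3, so at least ⌈7/3⌉ = 3 docents are needed.
Yilmaz, Bakr, and Gallo alone can cover everything: Fri morning→Yilmaz, Fri afternoon→Yilmaz, Fri evening→Bakr, Sat morning→Gallo, Sat afternoon→Yilmaz, Sat evening→Bakr, Sun morning→Bakr.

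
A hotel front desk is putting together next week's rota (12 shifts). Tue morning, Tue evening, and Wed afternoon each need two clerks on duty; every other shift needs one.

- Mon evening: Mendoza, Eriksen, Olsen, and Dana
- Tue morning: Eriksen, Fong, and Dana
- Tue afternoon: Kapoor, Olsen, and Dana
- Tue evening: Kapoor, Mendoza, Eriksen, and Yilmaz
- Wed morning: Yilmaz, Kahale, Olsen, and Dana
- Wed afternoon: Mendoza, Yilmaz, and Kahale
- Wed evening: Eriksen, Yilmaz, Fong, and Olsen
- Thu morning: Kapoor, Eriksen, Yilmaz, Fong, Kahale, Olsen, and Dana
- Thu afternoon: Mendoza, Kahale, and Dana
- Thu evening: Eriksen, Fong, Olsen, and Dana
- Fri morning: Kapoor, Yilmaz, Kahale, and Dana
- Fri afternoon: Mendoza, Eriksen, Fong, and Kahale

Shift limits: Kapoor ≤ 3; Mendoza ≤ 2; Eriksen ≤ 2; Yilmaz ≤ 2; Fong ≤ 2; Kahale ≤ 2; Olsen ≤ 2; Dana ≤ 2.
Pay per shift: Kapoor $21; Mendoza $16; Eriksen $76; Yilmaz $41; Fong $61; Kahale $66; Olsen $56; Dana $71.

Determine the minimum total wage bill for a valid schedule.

Picking the cheapest available clerk for each shift independently would cost $475, but that ignores the shift limits.
An optimal schedule: Mon evening→Olsen, Tue morning→Fong+Dana, Tue afternoon→Kapoor, Tue evening→Kapoor+Yilmaz, Wed morning→Olsen, Wed afternoon→Mendoza+Yilmaz, Wed evening→Fong, Thu morning→Kahale, Thu afternoon→Mendoza, Thu evening→Dana, Fri morning→Kapoor, Fri afternoon→Kahale.
Total: 56 + 61 + 71 + 21 + 21 + 41 + 56 + 16 + 41 + 61 + 66 + 16 + 71 + 21 + 66 = $685.

$685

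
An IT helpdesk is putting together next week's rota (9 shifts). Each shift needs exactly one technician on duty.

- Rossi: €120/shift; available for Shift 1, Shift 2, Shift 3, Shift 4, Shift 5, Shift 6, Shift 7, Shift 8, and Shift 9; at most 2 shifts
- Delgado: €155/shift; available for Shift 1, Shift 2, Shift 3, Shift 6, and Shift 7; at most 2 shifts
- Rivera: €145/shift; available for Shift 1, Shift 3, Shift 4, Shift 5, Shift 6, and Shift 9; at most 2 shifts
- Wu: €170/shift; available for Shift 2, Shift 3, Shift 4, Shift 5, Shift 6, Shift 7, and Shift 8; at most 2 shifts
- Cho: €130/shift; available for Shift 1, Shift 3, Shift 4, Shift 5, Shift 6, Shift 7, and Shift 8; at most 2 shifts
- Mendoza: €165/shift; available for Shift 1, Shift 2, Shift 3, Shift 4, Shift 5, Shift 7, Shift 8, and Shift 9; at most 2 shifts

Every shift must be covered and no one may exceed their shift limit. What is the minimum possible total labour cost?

Picking the cheapest available technician for each shift independently would cost €1080, but that ignores the shift limits.
An optimal schedule: Shift 1→Cho, Shift 2→Rossi, Shift 3→Mendoza, Shift 4→Rivera, Shift 5→Rivera, Shift 6→Delgado, Shift 7→Delgado, Shift 8→Cho, Shift 9→Rossi.
Total: 130 + 120 + 165 + 145 + 145 + 155 + 155 + 130 + 120 = €1265.

€1265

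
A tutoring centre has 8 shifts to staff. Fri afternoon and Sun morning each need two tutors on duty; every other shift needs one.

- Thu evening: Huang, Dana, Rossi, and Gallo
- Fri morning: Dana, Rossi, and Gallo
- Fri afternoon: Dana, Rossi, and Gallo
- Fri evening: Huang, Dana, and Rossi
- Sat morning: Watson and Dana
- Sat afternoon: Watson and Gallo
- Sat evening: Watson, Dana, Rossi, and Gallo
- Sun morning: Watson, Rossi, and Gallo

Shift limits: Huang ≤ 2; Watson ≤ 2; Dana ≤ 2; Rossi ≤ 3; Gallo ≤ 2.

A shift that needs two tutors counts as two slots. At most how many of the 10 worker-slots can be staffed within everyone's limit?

10

Total capacity across all tutors is 2+2+2+3+2 = 11, and 10 slots are needed, so at most 10 can be filled.
An assignment achieving 10: Thu evening→Huang, Fri morning→Dana, Fri afternoon→Dana+Rossi, Fri evening→Huang, Sat morning→Watson, Sat afternoon→Watson, Sat evening→Rossi, Sun morning→Rossi+Gallo.
Loads: Huang 2/2, Watson 2/2, Dana 2/2, Rossi 3/3, Gallo 1/2.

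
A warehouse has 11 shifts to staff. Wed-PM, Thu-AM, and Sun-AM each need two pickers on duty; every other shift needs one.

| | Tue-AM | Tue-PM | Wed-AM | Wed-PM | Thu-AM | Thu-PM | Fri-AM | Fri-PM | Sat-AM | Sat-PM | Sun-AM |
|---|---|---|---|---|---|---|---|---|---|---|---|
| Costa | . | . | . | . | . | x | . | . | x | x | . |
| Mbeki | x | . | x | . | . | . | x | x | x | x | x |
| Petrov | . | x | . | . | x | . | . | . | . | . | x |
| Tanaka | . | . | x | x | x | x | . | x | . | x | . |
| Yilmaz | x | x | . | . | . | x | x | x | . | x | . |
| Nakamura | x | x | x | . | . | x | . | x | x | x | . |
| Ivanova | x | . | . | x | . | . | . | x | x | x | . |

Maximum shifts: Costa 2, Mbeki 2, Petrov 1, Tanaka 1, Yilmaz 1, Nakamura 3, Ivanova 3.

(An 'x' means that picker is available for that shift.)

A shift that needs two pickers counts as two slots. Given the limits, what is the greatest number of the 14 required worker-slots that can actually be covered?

12

Total capacity across all pickers is 2+2+1+1+1+3+3 = 13, and 14 slots are needed, so at most 13 can be filled.
Shifts {Wed-PM, Thu-AM} need 4 slots but only Petrov, Tanaka, and Ivanova are available for them, supplying at most 3 — so at least 1 slot must go unfilled.
An assignment achieving 12: Tue-AM→Nakamura, Tue-PM→Yilmaz, Wed-AM→Nakamura, Wed-PM→Tanaka+Ivanova, Thu-AM→Petrov, Thu-PM→Costa, Fri-AM→Mbeki, Fri-PM→Nakamura, Sat-AM→Costa, Sat-PM→Ivanova, Sun-AM→Mbeki.
Loads: Costa 2/2, Mbeki 2/2, Petrov 1/1, Tanaka 1/1, Yilmaz 1/1, Nakamura 3/3, Ivanova 2/3.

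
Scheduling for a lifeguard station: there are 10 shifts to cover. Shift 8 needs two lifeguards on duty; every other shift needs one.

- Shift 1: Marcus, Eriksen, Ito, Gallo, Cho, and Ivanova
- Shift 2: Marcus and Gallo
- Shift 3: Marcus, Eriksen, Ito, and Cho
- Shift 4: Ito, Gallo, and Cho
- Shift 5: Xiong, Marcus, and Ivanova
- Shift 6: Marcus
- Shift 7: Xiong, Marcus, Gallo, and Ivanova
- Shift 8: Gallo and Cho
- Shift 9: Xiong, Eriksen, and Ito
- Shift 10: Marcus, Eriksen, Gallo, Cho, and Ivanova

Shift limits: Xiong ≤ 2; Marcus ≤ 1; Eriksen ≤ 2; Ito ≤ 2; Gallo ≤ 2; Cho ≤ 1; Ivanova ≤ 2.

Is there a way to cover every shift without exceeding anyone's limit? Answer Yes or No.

Yes

Shift 6 can only be covered by Marcus, so that assignment is forced.
Shift 8 can only be covered by Gallo and Cho, so that assignment is forced.
One valid schedule: Shift 1→Ito, Shift 2→Gallo, Shift 3→Eriksen, Shift 4→Ito, Shift 5→Xiong, Shift 6→Marcus, Shift 7→Ivanova, Shift 8→Gallo+Cho, Shift 9→Xiong, Shift 10→Eriksen.
Loads: Xiong 2/2, Marcus 1/1, Eriksen 2/2, Ito 2/2, Gallo 2/2, Cho 1/1, Ivanova 1/2 — all within limits.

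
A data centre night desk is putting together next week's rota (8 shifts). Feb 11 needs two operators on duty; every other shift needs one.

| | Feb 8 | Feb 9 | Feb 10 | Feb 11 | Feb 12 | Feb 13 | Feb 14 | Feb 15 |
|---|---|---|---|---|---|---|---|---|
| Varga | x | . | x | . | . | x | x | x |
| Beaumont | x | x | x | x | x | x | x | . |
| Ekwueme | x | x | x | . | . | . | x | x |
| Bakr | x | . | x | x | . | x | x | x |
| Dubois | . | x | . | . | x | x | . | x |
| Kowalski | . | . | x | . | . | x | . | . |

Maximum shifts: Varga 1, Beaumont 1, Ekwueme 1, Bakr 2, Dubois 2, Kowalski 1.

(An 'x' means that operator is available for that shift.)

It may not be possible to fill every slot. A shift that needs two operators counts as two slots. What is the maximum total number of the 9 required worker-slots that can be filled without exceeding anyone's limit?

Total capacity across all operators is 1+1+1+2+2+1 = 8, and 9 slots are needed, so at most 8 can be filled.
An assignment achieving 8: Feb 8→Varga, Feb 9→Ekwueme, Feb 10→Kowalski, Feb 11→Beaumont+Bakr, Feb 12→Dubois, Feb 14→Bakr, Feb 15→Dubois.
Loads: Varga 1/1, Beaumont 1/1, Ekwueme 1/1, Bakr 2/2, Dubois 2/2, Kowalski 1/1.

8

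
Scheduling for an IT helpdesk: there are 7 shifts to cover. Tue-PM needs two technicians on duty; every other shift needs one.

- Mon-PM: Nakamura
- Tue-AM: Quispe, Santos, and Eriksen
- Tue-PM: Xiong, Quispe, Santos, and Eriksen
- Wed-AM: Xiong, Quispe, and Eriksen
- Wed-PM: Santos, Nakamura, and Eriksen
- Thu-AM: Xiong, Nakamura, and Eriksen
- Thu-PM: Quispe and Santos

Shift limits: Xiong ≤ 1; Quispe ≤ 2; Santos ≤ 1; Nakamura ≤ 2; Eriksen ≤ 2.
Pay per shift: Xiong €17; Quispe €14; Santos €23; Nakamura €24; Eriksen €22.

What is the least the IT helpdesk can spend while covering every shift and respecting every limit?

Mon-PM can only be covered by Nakamura, so that assignment is forced.
Picking the cheapest available technician for each shift independently would cost €136, but that ignores the shift limits.
An optimal schedule: Mon-PM→Nakamura, Tue-AM→Quispe, Tue-PM→Santos+Eriksen, Wed-AM→Xiong, Wed-PM→Nakamura, Thu-AM→Eriksen, Thu-PM→Quispe.
Total: 24 + 14 + 23 + 22 + 17 + 24 + 22 + 14 = €160.

€160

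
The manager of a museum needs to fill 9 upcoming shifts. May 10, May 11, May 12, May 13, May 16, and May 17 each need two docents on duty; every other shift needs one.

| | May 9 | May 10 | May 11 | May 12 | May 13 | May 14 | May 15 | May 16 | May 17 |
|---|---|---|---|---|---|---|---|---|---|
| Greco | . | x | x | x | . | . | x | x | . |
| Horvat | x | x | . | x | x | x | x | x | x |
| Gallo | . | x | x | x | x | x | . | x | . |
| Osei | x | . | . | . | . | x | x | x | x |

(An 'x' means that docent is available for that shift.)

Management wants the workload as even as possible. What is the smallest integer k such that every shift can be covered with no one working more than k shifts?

With 4 docents and 15 worker-slots to fill, someone must work at least ⌈15/4⌉ = 4 shifts, so k ≥ 4.
k = 4 works: May 9→Horvat, May 10→Greco+Horvat, May 11→Greco+Gallo, May 12→Greco+Gallo, May 13→Horvat+Gallo, May 14→Gallo, May 15→Osei, May 16→Greco+Osei, May 17→Horvat+Osei.
Loads: Greco 4, Horvat 4, Gallo 4, Osei 3 — all ≤ 4.

4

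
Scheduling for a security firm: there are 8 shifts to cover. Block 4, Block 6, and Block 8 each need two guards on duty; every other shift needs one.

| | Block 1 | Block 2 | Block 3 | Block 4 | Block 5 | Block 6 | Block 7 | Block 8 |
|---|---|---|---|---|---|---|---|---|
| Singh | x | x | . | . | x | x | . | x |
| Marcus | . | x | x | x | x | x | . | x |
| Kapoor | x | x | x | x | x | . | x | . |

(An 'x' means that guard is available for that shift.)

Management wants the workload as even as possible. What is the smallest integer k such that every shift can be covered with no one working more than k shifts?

With 3 guards and 11 worker-slots to fill, someone must work at least ⌈11/3⌉ = 4 shifts, so k ≥ 4.
k = 4 works: Block 1→Singh, Block 2→Singh, Block 3→Marcus, Block 4→Marcus+Kapoor, Block 5→Kapoor, Block 6→Singh+Marcus, Block 7→Kapoor, Block 8→Singh+Marcus.
Loads: Singh 4, Marcus 4, Kapoor 3 — all ≤ 4.

4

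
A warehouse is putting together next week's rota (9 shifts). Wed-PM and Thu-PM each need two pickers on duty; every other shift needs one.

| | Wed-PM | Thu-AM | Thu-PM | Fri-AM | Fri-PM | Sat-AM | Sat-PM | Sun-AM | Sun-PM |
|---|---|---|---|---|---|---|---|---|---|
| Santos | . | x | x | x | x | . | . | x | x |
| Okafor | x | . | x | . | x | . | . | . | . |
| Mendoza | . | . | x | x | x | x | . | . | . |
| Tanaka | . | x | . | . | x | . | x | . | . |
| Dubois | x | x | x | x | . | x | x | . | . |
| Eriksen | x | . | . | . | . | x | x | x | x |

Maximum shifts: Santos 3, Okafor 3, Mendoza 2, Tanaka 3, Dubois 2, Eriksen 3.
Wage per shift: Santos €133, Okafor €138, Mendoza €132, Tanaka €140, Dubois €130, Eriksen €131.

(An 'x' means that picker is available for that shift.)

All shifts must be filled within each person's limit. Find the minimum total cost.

Picking the cheapest available picker for each shift independently would cost €1437, but that ignores the shift limits.
An optimal schedule: Wed-PM→Dubois+Eriksen, Thu-AM→Santos, Thu-PM→Santos+Okafor, Fri-AM→Mendoza, Fri-PM→Santos, Sat-AM→Mendoza, Sat-PM→Dubois, Sun-AM→Eriksen, Sun-PM→Eriksen.
Total: 130 + 131 + 133 + 133 + 138 + 132 + 133 + 132 + 130 + 131 + 131 = €1454.

€1454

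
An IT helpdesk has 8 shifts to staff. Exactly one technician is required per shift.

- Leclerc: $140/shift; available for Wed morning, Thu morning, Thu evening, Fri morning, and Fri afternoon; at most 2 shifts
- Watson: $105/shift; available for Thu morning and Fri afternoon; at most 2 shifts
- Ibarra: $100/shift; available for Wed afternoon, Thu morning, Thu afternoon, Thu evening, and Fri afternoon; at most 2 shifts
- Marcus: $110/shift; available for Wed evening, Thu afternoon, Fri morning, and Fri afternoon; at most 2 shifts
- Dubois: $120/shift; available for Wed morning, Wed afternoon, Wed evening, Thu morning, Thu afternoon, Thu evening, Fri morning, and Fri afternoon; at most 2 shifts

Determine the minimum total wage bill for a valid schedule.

Picking the cheapest available technician for each shift independently would cost $840, but that ignores the shift limits.
An optimal schedule: Wed morning→Dubois, Wed afternoon→Ibarra, Wed evening→Marcus, Thu morning→Watson, Thu afternoon→Ibarra, Thu evening→Dubois, Fri morning→Marcus, Fri afternoon→Watson.
Total: 120 + 100 + 110 + 105 + 100 + 120 + 110 + 105 = $870.

$870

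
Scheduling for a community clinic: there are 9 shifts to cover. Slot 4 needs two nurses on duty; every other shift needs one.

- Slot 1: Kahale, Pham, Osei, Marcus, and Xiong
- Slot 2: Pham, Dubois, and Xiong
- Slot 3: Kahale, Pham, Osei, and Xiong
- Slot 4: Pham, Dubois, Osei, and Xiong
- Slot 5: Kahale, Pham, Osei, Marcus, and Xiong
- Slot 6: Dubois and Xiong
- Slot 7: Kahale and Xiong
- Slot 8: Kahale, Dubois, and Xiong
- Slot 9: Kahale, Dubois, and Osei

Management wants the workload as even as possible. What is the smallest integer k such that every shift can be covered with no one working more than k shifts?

With 6 nurses and 10 worker-slots to fill, someone must work at least ⌈10/6⌉ = 2 shifts, so k ≥ 2.
k = 2 works: Slot 1→Osei, Slot 2→Pham, Slot 3→Pham, Slot 4→Osei+Xiong, Slot 5→Marcus, Slot 6→Dubois, Slot 7→Kahale, Slot 8→Kahale, Slot 9→Dubois.
Loads: Kahale 2, Pham 2, Dubois 2, Osei 2, Marcus 1, Xiong 1 — all ≤ 2.

2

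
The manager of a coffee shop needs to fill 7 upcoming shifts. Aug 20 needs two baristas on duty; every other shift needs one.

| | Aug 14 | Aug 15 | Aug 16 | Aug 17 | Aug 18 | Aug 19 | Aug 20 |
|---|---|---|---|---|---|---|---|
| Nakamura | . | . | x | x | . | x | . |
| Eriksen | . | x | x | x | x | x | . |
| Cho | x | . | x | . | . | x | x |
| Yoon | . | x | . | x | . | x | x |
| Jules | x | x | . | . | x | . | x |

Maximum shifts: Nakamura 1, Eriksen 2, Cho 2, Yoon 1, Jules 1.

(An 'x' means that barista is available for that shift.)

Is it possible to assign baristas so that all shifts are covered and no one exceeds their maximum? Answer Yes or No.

No

Total capacity is 1+2+2+1+1 = 7 but 8 worker-slots are needed — infeasible.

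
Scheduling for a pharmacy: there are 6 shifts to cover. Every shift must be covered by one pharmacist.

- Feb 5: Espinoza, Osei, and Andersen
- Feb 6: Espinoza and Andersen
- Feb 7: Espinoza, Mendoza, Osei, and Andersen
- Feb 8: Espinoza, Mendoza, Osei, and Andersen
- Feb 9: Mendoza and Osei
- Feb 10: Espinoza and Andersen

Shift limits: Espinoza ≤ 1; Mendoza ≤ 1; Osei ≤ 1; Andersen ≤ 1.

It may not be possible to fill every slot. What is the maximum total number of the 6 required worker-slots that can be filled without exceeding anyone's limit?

4

Total capacity across all pharmacists is 1+1+1+1 = 4, and 6 slots are needed, so at most 4 can be filled.
An assignment achieving 4: Feb 5→Osei, Feb 6→Espinoza, Feb 9→Mendoza, Feb 10→Andersen.
Loads: Espinoza 1/1, Mendoza 1/1, Osei 1/1, Andersen 1/1.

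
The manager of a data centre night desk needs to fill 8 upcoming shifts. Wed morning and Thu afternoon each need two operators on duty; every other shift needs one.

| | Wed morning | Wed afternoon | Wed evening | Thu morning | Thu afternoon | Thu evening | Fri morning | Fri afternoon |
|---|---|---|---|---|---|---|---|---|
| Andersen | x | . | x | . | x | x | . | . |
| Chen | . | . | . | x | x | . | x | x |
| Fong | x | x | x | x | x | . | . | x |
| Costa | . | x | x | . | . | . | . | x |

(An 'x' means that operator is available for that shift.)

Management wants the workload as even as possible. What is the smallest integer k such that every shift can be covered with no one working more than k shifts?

3

With 4 operators and 10 worker-slots to fill, someone must work at least ⌈10/4⌉ = 3 shifts, so k ≥ 3.
k = 3 works: Wed morning→Andersen+Fong, Wed afternoon→Fong, Wed evening→Andersen, Thu morning→Chen, Thu afternoon→Chen+Fong, Thu evening→Andersen, Fri morning→Chen, Fri afternoon→Costa.
Loads: Andersen 3, Chen 3, Fong 3, Costa 1 — all ≤ 3.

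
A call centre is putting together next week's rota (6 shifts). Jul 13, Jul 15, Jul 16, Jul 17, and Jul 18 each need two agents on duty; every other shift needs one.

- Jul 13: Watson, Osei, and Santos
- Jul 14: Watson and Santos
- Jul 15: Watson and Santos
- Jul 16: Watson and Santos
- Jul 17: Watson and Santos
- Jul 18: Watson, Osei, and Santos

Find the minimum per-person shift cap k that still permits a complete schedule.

With 3 agents and 11 worker-slots to fill, someone must work at least ⌈11/3⌉ = 4 shifts, so k ≥ 4.
k = 4 is infeasible (exhaustive check).
k = 5 works: Jul 13→Watson+Osei, Jul 14→Watson, Jul 15→Watson+Santos, Jul 16→Watson+Santos, Jul 17→Watson+Santos, Jul 18→Osei+Santos.
Loads: Watson 5, Osei 2, Santos 4 — all ≤ 5.

5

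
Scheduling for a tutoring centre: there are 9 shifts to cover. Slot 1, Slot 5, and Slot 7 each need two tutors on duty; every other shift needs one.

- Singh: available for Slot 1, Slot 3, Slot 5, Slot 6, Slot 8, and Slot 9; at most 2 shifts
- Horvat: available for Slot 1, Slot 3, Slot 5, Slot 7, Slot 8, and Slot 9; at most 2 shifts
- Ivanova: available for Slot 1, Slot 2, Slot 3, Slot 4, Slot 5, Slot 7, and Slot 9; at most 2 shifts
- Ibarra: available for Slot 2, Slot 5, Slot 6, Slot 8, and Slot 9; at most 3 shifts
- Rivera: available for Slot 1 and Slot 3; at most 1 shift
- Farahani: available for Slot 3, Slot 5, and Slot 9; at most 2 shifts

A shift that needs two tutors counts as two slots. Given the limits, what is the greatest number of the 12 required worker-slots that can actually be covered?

Total capacity across all tutors is 2+2+2+3+1+2 = 12, and 12 slots are needed, so at most 12 can be filled.
An assignment achieving 12: Slot 1→Horvat+Rivera, Slot 2→Ibarra, Slot 3→Farahani, Slot 4→Ivanova, Slot 5→Ibarra+Farahani, Slot 6→Singh, Slot 7→Horvat+Ivanova, Slot 8→Singh, Slot 9→Ibarra.
Loads: Singh 2/2, Horvat 2/2, Ivanova 2/2, Ibarra 3/3, Rivera 1/1, Farahani 2/2.

12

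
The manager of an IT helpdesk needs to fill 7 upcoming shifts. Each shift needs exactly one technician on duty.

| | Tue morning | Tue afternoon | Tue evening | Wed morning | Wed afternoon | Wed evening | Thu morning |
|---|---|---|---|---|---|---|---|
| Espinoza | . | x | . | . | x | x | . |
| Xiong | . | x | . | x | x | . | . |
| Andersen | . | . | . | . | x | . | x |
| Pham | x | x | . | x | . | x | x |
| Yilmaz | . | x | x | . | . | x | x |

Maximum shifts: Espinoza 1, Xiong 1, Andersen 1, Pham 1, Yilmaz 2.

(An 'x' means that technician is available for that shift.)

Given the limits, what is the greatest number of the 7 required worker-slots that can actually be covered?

6

Total capacity across all technicians is 1+1+1+1+2 = 6, and 7 slots are needed, so at most 6 can be filled.
An assignment achieving 6: Tue morning→Pham, Tue evening→Yilmaz, Wed morning→Xiong, Wed afternoon→Espinoza, Wed evening→Yilmaz, Thu morning→Andersen.
Loads: Espinoza 1/1, Xiong 1/1, Andersen 1/1, Pham 1/1, Yilmaz 2/2.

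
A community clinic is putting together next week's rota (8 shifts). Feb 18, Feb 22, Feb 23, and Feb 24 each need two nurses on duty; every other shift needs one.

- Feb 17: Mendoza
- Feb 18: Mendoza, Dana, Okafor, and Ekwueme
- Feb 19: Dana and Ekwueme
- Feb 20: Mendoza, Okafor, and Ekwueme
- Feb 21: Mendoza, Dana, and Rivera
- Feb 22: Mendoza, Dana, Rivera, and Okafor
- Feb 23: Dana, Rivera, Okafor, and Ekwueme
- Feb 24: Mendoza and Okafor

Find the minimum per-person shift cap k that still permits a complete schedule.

With 5 nurses and 12 worker-slots to fill, someone must work at least ⌈12/5⌉ = 3 shifts, so k ≥ 3.
k = 3 works: Feb 17→Mendoza, Feb 18→Dana+Okafor, Feb 19→Dana, Feb 20→Mendoza, Feb 21→Dana, Feb 22→Rivera+Okafor, Feb 23→Rivera+Ekwueme, Feb 24→Mendoza+Okafor.
Loads: Mendoza 3, Dana 3, Rivera 2, Okafor 3, Ekwueme 1 — all ≤ 3.

3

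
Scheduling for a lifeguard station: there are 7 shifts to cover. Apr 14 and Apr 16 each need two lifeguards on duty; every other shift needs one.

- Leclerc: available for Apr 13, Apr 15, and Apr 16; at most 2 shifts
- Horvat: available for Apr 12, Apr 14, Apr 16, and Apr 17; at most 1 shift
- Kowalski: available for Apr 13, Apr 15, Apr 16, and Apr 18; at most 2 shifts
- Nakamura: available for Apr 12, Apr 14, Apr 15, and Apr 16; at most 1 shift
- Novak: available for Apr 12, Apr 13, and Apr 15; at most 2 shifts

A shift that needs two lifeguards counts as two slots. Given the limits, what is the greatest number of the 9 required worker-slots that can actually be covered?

8

Total capacity across all lifeguards is 2+1+2+1+2 = 8, and 9 slots are needed, so at most 8 can be filled.
An assignment achieving 8: Apr 12→Novak, Apr 13→Leclerc, Apr 14→Nakamura, Apr 15→Novak, Apr 16→Leclerc+Kowalski, Apr 17→Horvat, Apr 18→Kowalski.
Loads: Leclerc 2/2, Horvat 1/1, Kowalski 2/2, Nakamura 1/1, Novak 2/2.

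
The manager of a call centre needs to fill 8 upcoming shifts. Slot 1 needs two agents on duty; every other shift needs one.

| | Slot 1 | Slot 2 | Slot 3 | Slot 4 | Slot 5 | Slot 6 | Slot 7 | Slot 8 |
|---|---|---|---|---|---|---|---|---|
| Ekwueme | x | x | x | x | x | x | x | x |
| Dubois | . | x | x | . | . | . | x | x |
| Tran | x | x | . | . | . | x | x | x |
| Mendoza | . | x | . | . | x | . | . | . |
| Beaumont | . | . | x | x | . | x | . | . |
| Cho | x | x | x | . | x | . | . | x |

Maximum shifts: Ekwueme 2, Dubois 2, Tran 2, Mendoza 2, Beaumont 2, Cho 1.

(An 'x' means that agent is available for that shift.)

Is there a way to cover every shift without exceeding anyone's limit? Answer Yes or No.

One valid schedule: Slot 1→Ekwueme+Tran, Slot 2→Mendoza, Slot 3→Dubois, Slot 4→Ekwueme, Slot 5→Mendoza, Slot 6→Tran, Slot 7→Dubois, Slot 8→Cho.
Loads: Ekwueme 2/2, Dubois 2/2, Tran 2/2, Mendoza 2/2, Beaumont 0/2, Cho 1/1 — all within limits.

Yes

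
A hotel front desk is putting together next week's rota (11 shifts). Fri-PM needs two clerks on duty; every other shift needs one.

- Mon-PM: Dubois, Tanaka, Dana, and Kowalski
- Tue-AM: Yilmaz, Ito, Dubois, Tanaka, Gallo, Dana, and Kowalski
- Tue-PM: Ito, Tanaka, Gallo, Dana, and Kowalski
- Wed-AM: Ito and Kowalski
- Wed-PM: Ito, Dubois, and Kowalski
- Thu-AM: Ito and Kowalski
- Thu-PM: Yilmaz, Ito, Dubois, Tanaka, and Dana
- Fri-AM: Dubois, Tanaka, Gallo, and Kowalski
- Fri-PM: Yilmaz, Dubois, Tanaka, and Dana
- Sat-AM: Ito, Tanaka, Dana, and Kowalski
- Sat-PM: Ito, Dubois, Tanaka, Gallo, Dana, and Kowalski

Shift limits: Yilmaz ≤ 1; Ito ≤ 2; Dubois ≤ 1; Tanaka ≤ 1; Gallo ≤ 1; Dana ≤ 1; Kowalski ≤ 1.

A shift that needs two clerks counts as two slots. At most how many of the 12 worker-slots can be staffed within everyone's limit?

Total capacity across all clerks is 1+2+1+1+1+1+1 = 8, and 12 slots are needed, so at most 8 can be filled.
An assignment achieving 8: Mon-PM→Tanaka, Wed-AM→Ito, Wed-PM→Dubois, Thu-AM→Ito, Fri-AM→Gallo, Fri-PM→Yilmaz+Dana, Sat-AM→Kowalski.
Loads: Yilmaz 1/1, Ito 2/2, Dubois 1/1, Tanaka 1/1, Gallo 1/1, Dana 1/1, Kowalski 1/1.

8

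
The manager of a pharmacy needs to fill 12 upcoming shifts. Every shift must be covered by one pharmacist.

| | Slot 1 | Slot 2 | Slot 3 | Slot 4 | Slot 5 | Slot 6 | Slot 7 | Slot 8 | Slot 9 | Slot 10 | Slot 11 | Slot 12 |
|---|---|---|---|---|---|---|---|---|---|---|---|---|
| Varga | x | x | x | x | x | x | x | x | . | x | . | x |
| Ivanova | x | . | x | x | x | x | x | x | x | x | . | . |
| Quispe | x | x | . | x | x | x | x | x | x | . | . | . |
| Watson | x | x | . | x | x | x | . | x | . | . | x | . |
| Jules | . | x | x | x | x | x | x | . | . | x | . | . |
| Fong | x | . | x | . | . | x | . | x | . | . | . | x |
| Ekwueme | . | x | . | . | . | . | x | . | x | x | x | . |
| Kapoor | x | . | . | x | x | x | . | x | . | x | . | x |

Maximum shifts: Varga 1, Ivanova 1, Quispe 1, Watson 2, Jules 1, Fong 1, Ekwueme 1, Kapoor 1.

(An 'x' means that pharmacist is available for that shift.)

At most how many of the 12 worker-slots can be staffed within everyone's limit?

9

Total capacity across all pharmacists is 1+1+1+2+1+1+1+1 = 9, and 12 slots are needed, so at most 9 can be filled.
An assignment achieving 9: Slot 1→Watson, Slot 2→Quispe, Slot 3→Jules, Slot 7→Ekwueme, Slot 8→Fong, Slot 9→Ivanova, Slot 10→Kapoor, Slot 11→Watson, Slot 12→Varga.
Loads: Varga 1/1, Ivanova 1/1, Quispe 1/1, Watson 2/2, Jules 1/1, Fong 1/1, Ekwueme 1/1, Kapoor 1/1.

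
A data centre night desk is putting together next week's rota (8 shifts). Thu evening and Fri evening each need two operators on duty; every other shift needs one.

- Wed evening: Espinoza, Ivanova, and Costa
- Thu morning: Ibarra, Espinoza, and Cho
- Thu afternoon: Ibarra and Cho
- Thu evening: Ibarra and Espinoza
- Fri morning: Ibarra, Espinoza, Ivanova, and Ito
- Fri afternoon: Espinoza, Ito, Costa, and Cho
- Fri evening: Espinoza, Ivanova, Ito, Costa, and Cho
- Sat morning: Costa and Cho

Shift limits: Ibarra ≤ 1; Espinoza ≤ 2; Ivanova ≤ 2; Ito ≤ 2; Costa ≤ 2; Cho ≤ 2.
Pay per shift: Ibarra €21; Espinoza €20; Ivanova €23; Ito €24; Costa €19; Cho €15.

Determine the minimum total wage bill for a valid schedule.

€199

Thu evening can only be covered by Ibarra and Espinoza, so that assignment is forced.
Picking the cheapest available operator for each shift independently would cost €174, but that ignores the shift limits.
An optimal schedule: Wed evening→Costa, Thu morning→Espinoza, Thu afternoon→Cho, Thu evening→Espinoza+Ibarra, Fri morning→Ivanova, Fri afternoon→Costa, Fri evening→Ivanova+Ito, Sat morning→Cho.
Total: 19 + 20 + 15 + 20 + 21 + 23 + 19 + 23 + 24 + 15 = €199.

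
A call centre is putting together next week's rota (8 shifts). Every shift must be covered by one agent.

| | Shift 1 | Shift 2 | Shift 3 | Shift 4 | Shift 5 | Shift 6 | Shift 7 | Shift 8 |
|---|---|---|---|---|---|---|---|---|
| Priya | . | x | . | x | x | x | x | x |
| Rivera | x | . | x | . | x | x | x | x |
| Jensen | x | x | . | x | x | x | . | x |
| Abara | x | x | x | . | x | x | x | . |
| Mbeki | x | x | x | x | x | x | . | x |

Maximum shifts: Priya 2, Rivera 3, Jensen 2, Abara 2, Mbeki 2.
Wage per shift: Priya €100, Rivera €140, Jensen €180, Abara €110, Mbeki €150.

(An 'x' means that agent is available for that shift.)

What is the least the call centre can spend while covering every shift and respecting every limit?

€990

Picking the cheapest available agent for each shift independently would cost €820, but that ignores the shift limits.
An optimal schedule: Shift 1→Abara, Shift 2→Mbeki, Shift 3→Abara, Shift 4→Priya, Shift 5→Rivera, Shift 6→Rivera, Shift 7→Priya, Shift 8→Rivera.
Total: 110 + 150 + 110 + 100 + 140 + 140 + 100 + 140 = €990.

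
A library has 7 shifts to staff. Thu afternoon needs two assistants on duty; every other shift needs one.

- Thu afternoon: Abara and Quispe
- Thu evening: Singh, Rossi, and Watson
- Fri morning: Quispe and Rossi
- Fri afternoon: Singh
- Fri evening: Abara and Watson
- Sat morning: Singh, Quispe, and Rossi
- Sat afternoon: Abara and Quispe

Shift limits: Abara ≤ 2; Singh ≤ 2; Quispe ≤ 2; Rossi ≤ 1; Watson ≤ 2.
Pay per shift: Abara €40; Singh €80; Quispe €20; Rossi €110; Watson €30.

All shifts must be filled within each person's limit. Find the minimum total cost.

Thu afternoon can only be covered by Abara and Quispe, so that assignment is forced.
Fri afternoon can only be covered by Singh, so that assignment is forced.
Picking the cheapest available assistant for each shift independently would cost €260, but that ignores the shift limits.
An optimal schedule: Thu afternoon→Quispe+Abara, Thu evening→Watson, Fri morning→Quispe, Fri afternoon→Singh, Fri evening→Watson, Sat morning→Singh, Sat afternoon→Abara.
Total: 20 + 40 + 30 + 20 + 80 + 30 + 80 + 40 = €340.

€340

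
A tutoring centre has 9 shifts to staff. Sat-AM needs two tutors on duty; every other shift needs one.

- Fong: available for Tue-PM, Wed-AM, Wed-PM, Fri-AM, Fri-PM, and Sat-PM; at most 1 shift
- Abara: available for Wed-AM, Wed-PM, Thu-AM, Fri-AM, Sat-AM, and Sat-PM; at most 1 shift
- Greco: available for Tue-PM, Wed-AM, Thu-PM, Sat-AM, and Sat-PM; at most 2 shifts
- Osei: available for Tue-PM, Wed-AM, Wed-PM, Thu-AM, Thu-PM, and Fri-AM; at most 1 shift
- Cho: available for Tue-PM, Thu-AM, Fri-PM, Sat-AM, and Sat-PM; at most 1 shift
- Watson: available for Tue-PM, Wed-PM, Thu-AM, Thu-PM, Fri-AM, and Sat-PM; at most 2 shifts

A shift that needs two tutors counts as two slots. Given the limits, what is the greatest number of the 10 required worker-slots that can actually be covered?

8

Total capacity across all tutors is 1+1+2+1+1+2 = 8, and 10 slots are needed, so at most 8 can be filled.
An assignment achieving 8: Wed-AM→Osei, Wed-PM→Watson, Thu-AM→Cho, Thu-PM→Greco, Fri-AM→Watson, Fri-PM→Fong, Sat-AM→Abara+Greco.
Loads: Fong 1/1, Abara 1/1, Greco 2/2, Osei 1/1, Cho 1/1, Watson 2/2.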